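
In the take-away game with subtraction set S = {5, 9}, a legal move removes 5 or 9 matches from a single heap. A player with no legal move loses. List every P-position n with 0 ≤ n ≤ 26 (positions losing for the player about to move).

n :  0  1  2  3  4  5  6  7  8  9 10 11 12 13 14 15 16 17 18 19 20 21 22 23 24 25 26
G :  0  0  0  0  0  1  1  1  1  1  2  2  2  2  0  0  0  0  0  1  1  1  1  1  2  2  2
P-positions are exactly the n with G(n) = 0.

0, 1, 2, 3, 4, 14, 15, 16, 17, 18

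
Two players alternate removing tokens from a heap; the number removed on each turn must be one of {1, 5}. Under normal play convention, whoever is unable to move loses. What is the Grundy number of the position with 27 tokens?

n :  0  1  2  3  4  5  6  7  8  9 10 11 12 13 14 15 16 17 18 19 20 21 22 23 24 25 26 27
G :  0  1  0  1  0  1  0  1  0  1  0  1  0  1  0  1  0  1  0  1  0  1  0  1  0  1  0  1

1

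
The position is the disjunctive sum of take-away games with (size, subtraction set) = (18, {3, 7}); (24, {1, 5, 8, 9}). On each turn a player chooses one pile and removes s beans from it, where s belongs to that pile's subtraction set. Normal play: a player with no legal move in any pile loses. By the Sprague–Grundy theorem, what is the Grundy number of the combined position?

0

Pile A, S = {3, 7}:
n :  0  1  2  3  4  5  6  7  8  9 10 11 12 13 14 15 16 17 18
G :  0  0  0  1  1  1  0  2  2  1  0  0  0  1  1  1  0  2  2
G_A(18) = 2.
Pile B, S = {1, 5, 8, 9}:
n :  0  1  2  3  4  5  6  7  8  9 10 11 12 13 14 15 16 17 18 19 20 21 22 23 24
G :  0  1  0  1  0  1  0  1  2  3  2  3  2  3  2  3  0  1  0  1  0  1  0  1  2
G_B(24) = 2.
Combined Grundy value = 2 ⊕ 2 = 0.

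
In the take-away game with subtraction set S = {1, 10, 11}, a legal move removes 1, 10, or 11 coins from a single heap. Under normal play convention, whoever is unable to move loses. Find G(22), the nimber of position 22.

0

G(0) = 0
G(1) = mex{0} = 1
G(2) = mex{1} = 0
G(3) = mex{0} = 1
G(4) = mex{1} = 0
G(5) = mex{0} = 1
G(6) = mex{1} = 0
G(7) = mex{0} = 1
G(8) = mex{1} = 0
G(9) = mex{0} = 1
G(10) = mex{1,0} = 2
G(11) = mex{2,1,0} = 3
G(12) = mex{3,0,1} = 2
G(13) = mex{2,1,0} = 3
G(14) = mex{3,0,1} = 2
G(15) = mex{2,1,0} = 3
G(16) = mex{3,0,1} = 2
G(17) = mex{2,1,0} = 3
G(18) = mex{3,0,1} = 2
G(19) = mex{2,1,0} = 3
G(20) = mex{3,2,1} = 0
G(21) = mex{0,3,2} = 1
G(22) = mex{1,2,3} = 0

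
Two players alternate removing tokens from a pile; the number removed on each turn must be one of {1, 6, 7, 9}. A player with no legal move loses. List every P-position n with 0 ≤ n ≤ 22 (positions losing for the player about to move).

G(0) = 0
G(1) = mex{0} = 1
G(2) = mex{1} = 0
G(3) = mex{0} = 1
G(4) = mex{1} = 0
G(5) = mex{0} = 1
G(6) = mex{1,0} = 2
G(7) = mex{2,1,0} = 3
G(8) = mex{3,0,1} = 2
G(9) = mex{2,1,0,0} = 3
G(10) = mex{3,0,1,1} = 2
G(11) = mex{2,1,0,0} = 3
G(12) = mex{3,2,1,1} = 0
G(13) = mex{0,3,2,0} = 1
G(14) = mex{1,2,3,1} = 0
G(15) = mex{0,3,2,2} = 1
G(16) = mex{1,2,3,3} = 0
G(17) = mex{0,3,2,2} = 1
G(18) = mex{1,0,3,3} = 2
G(19) = mex{2,1,0,2} = 3
G(20) = mex{3,0,1,3} = 2
G(21) = mex{2,1,0,0} = 3
G(22) = mex{3,0,1,1} = 2
P-positions are exactly the n with G(n) = 0.

0, 2, 4, 12, 14, 16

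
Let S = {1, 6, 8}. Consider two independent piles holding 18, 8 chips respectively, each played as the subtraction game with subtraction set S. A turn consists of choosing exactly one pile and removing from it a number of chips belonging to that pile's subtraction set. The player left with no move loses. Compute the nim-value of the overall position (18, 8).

1

All piles use S = {1, 6, 8}:
G(0) = 0
G(1) = mex{0} = 1
G(2) = mex{1} = 0
G(3) = mex{0} = 1
G(4) = mex{1} = 0
G(5) = mex{0} = 1
G(6) = mex{1,0} = 2
G(7) = mex{2,1} = 0
G(8) = mex{0,0,0} = 1
G(9) = mex{1,1,1} = 0
G(10) = mex{0,0,0} = 1
G(11) = mex{1,1,1} = 0
G(12) = mex{0,2,0} = 1
G(13) = mex{1,0,1} = 2
G(14) = mex{2,1,2} = 0
G(15) = mex{0,0,0} = 1
G(16) = mex{1,1,1} = 0
G(17) = mex{0,0,0} = 1
G(18) = mex{1,1,1} = 0
Pile A: G(18) = 0.
Pile B: G(8) = 1.
Combined Grundy value = 0 ⊕ 1 = 1.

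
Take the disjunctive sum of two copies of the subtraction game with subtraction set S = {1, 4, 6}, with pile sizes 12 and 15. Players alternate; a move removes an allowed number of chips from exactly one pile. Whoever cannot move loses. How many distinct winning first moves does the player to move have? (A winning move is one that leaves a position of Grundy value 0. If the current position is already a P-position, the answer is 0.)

0

All piles use S = {1, 4, 6}:
n :  0  1  2  3  4  5  6  7  8  9 10 11 12 13 14 15
G :  0  1  0  1  2  0  1  0  1  2  0  1  0  1  2  0
Pile A: G(12) = 0.
Pile B: G(15) = 0.
Combined Grundy value = 0 ⊕ 0 = 0.
A winning move leaves total XOR = 0, i.e. changes one component's Grundy value g to g ⊕ X where X is the current total.
Pile A: target g' = 0⊕0 = 0, but every legal move changes the Grundy value (mex property), so 0 moves.
Pile B: target g' = 0⊕0 = 0, but every legal move changes the Grundy value (mex property), so 0 moves.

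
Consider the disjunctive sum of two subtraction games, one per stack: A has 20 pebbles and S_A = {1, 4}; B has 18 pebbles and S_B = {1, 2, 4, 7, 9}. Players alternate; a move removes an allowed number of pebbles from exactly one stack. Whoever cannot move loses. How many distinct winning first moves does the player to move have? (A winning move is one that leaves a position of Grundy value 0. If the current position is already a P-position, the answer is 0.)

4

Stack A, S = {1, 4}:
G(0) = 0
G(1) = mex{0} = 1
G(2) = mex{1} = 0
G(3) = mex{0} = 1
G(4) = mex{1,0} = 2
G(5) = mex{2,1} = 0
G(6) = mex{0,0} = 1
G(7) = mex{1,1} = 0
G(8) = mex{0,2} = 1
G(9) = mex{1,0} = 2
G(10) = mex{2,1} = 0
G(11) = mex{0,0} = 1
G(12) = mex{1,1} = 0
G(13) = mex{0,2} = 1
G(14) = mex{1,0} = 2
G(15) = mex{2,1} = 0
G(16) = mex{0,0} = 1
G(17) = mex{1,1} = 0
G(18) = mex{0,2} = 1
G(19) = mex{1,0} = 2
G(20) = mex{2,1} = 0
G_A(20) = 0.
Stack B, S = {1, 2, 4, 7, 9}:
n :  0  1  2  3  4  5  6  7  8  9 10 11 12 13 14 15 16 17 18
G :  0  1  2  0  1  2  0  1  2  3  4  0  1  2  0  1  2  0  1
G_B(18) = 1.
Combined Grundy value = 0 ⊕ 1 = 1.
A winning move leaves total XOR = 0, i.e. changes one component's Grundy value g to g ⊕ X where X is the current total.
Stack A: need g' = 0⊕1 = 1. Options: 20−1→G=2, 20−4→G=1. Hits: 1.
Stack B: need g' = 1⊕1 = 0. Options: 18−1→G=0, 18−2→G=2, 18−4→G=0, 18−7→G=0, 18−9→G=3. Hits: 3.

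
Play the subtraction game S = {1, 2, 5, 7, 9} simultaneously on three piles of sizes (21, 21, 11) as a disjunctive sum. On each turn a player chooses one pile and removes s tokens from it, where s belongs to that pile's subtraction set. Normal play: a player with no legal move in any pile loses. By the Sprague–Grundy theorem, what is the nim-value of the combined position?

5

All piles use S = {1, 2, 5, 7, 9}:
G(0) = 0
G(1) = mex{0} = 1
G(2) = mex{1,0} = 2
G(3) = mex{2,1} = 0
G(4) = mex{0,2} = 1
G(5) = mex{1,0,0} = 2
G(6) = mex{2,1,1} = 0
G(7) = mex{0,2,2,0} = 1
G(8) = mex{1,0,0,1} = 2
G(9) = mex{2,1,1,2,0} = 3
G(10) = mex{3,2,2,0,1} = 4
G(11) = mex{4,3,0,1,2} = 5
G(12) = mex{5,4,1,2,0} = 3
G(13) = mex{3,5,2,0,1} = 4
G(14) = mex{4,3,3,1,2} = 0
G(15) = mex{0,4,4,2,0} = 1
G(16) = mex{1,0,5,3,1} = 2
G(17) = mex{2,1,3,4,2} = 0
G(18) = mex{0,2,4,5,3} = 1
G(19) = mex{1,0,0,3,4} = 2
G(20) = mex{2,1,1,4,5} = 0
G(21) = mex{0,2,2,0,3} = 1
Pile A: G(21) = 1.
Pile B: G(21) = 1.
Pile C: G(11) = 5.
Combined Grundy value = 1 ⊕ 1 ⊕ 5 = 5.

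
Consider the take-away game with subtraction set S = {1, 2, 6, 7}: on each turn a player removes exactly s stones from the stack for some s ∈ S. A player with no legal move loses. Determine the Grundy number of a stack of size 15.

4

G(0) = 0
G(1) = mex{0} = 1
G(2) = mex{1,0} = 2
G(3) = mex{2,1} = 0
G(4) = mex{0,2} = 1
G(5) = mex{1,0} = 2
G(6) = mex{2,1,0} = 3
G(7) = mex{3,2,1,0} = 4
G(8) = mex{4,3,2,1} = 0
G(9) = mex{0,4,0,2} = 1
G(10) = mex{1,0,1,0} = 2
G(11) = mex{2,1,2,1} = 0
G(12) = mex{0,2,3,2} = 1
G(13) = mex{1,0,4,3} = 2
G(14) = mex{2,1,0,4} = 3
G(15) = mex{3,2,1,0} = 4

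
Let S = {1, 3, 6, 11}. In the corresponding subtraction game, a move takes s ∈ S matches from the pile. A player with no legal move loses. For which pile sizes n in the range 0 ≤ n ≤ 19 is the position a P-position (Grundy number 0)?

0, 2, 4, 9, 14, 16, 18

n :  0  1  2  3  4  5  6  7  8  9 10 11 12 13 14 15 16 17 18 19
G :  0  1  0  1  0  1  2  3  2  0  1  3  4  2  0  1  0  1  0  1
P-positions are exactly the n with G(n) = 0.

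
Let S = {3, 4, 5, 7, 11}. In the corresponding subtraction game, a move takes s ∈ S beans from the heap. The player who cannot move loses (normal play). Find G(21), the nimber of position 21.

1

n :  0  1  2  3  4  5  6  7  8  9 10 11 12 13 14 15 16 17 18 19 20 21
G :  0  0  0  1  1  1  2  2  2  3  0  3  4  1  4  5  0  3  0  1  2  1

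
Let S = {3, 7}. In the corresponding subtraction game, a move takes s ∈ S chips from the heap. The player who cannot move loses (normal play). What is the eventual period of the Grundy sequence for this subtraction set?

10

n :  0  1  2  3  4  5  6  7  8  9 10 11 12 13 14 15 16 17 18 19 20 21
G :  0  0  0  1  1  1  0  2  2  1  0  0  0  1  1  1  0  2  2  1  0  0
G(n+10) = G(n) holds for n = 0,…,6 (a full window of length max(S) = 7), so the sequence is purely periodic with period 10.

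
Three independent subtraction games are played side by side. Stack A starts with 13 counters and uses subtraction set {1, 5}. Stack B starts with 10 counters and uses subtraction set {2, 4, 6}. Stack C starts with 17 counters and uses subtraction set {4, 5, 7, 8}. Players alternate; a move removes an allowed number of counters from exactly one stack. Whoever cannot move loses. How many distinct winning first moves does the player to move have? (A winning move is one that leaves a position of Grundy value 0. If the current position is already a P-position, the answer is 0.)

5

Stack A, S = {1, 5}:
n :  0  1  2  3  4  5  6  7  8  9 10 11 12 13
G :  0  1  0  1  0  1  0  1  0  1  0  1  0  1
G_A(13) = 1.
Stack B, S = {2, 4, 6}:
n :  0  1  2  3  4  5  6  7  8  9 10
G :  0  0  1  1  2  2  3  3  0  0  1
G_B(10) = 1.
Stack C, S = {4, 5, 7, 8}:
n :  0  1  2  3  4  5  6  7  8  9 10 11 12 13 14 15 16 17
G :  0  0  0  0  1  1  1  1  2  2  2  2  0  0  0  0  1  1
G_C(17) = 1.
Combined Grundy value = 1 ⊕ 1 ⊕ 1 = 1.
A winning move leaves total XOR = 0, i.e. changes one component's Grundy value g to g ⊕ X where X is the current total.
Stack A: need g' = 1⊕1 = 0. Options: 13−1→G=0, 13−5→G=0. Hits: 2.
Stack B: need g' = 1⊕1 = 0. Options: 10−2→G=0, 10−4→G=3, 10−6→G=2. Hits: 1.
Stack C: need g' = 1⊕1 = 0. Options: 17−4→G=0, 17−5→G=0, 17−7→G=2, 17−8→G=2. Hits: 2.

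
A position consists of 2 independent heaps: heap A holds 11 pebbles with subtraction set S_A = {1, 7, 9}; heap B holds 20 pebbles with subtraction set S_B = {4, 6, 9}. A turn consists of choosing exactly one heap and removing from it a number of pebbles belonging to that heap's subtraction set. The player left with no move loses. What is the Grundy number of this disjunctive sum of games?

Heap A, S = {1, 7, 9}:
n :  0  1  2  3  4  5  6  7  8  9 10 11
G :  0  1  0  1  0  1  0  1  0  1  0  1
G_A(11) = 1.
Heap B, S = {4, 6, 9}:
n :  0  1  2  3  4  5  6  7  8  9 10 11 12 13 14 15 16 17 18 19 20
G :  0  0  0  0  1  1  1  1  2  2  2  2  3  0  0  0  0  1  1  1  1
G_B(20) = 1.
Combined Grundy value = 1 ⊕ 1 = 0.

0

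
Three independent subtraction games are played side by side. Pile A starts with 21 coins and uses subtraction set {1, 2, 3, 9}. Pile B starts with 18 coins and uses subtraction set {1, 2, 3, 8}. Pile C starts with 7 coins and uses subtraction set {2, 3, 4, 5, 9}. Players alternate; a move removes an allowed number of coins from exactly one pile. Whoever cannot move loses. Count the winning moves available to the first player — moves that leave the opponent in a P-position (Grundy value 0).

5

Pile A, S = {1, 2, 3, 9}:
G(0) = 0
G(1) = mex{0} = 1
G(2) = mex{1,0} = 2
G(3) = mex{2,1,0} = 3
G(4) = mex{3,2,1} = 0
G(5) = mex{0,3,2} = 1
G(6) = mex{1,0,3} = 2
G(7) = mex{2,1,0} = 3
G(8) = mex{3,2,1} = 0
G(9) = mex{0,3,2,0} = 1
G(10) = mex{1,0,3,1} = 2
G(11) = mex{2,1,0,2} = 3
G(12) = mex{3,2,1,3} = 0
G(13) = mex{0,3,2,0} = 1
G(14) = mex{1,0,3,1} = 2
G(15) = mex{2,1,0,2} = 3
G(16) = mex{3,2,1,3} = 0
G(17) = mex{0,3,2,0} = 1
G(18) = mex{1,0,3,1} = 2
G(19) = mex{2,1,0,2} = 3
G(20) = mex{3,2,1,3} = 0
G(21) = mex{0,3,2,0} = 1
G_A(21) = 1.
Pile B, S = {1, 2, 3, 8}:
G(0) = 0
G(1) = mex{0} = 1
G(2) = mex{1,0} = 2
G(3) = mex{2,1,0} = 3
G(4) = mex{3,2,1} = 0
G(5) = mex{0,3,2} = 1
G(6) = mex{1,0,3} = 2
G(7) = mex{2,1,0} = 3
G(8) = mex{3,2,1,0} = 4
G(9) = mex{4,3,2,1} = 0
G(10) = mex{0,4,3,2} = 1
G(11) = mex{1,0,4,3} = 2
G(12) = mex{2,1,0,0} = 3
G(13) = mex{3,2,1,1} = 0
G(14) = mex{0,3,2,2} = 1
G(15) = mex{1,0,3,3} = 2
G(16) = mex{2,1,0,4} = 3
G(17) = mex{3,2,1,0} = 4
G(18) = mex{4,3,2,1} = 0
G_B(18) = 0.
Pile C, S = {2, 3, 4, 5, 9}:
G(0) = 0
G(1) = mex{} = 0
G(2) = mex{0} = 1
G(3) = mex{0,0} = 1
G(4) = mex{1,0,0} = 2
G(5) = mex{1,1,0,0} = 2
G(6) = mex{2,1,1,0} = 3
G(7) = mex{2,2,1,1} = 0
G_C(7) = 0.
Combined Grundy value = 1 ⊕ 0 ⊕ 0 = 1.
A winning move leaves total XOR = 0, i.e. changes one component's Grundy value g to g ⊕ X where X is the current total.
Pile A: need g' = 1⊕1 = 0. Options: 21−1→G=0, 21−2→G=3, 21−3→G=2, 21−9→G=0. Hits: 2.
Pile B: need g' = 0⊕1 = 1. Options: 18−1→G=4, 18−2→G=3, 18−3→G=2, 18−8→G=1. Hits: 1.
Pile C: need g' = 0⊕1 = 1. Options: 7−2→G=2, 7−3→G=2, 7−4→G=1, 7−5→G=1. Hits: 2.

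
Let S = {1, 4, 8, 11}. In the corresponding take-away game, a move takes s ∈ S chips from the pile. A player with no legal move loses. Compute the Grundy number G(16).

2

n :  0  1  2  3  4  5  6  7  8  9 10 11 12 13 14 15 16
G :  0  1  0  1  2  0  1  0  1  2  3  2  0  1  0  1  2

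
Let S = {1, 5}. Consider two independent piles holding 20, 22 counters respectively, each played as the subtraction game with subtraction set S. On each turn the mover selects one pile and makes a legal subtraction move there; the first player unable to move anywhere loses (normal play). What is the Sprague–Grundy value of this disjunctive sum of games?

All piles use S = {1, 5}:
G(0) = 0
G(1) = mex{0} = 1
G(2) = mex{1} = 0
G(3) = mex{0} = 1
G(4) = mex{1} = 0
G(5) = mex{0,0} = 1
G(6) = mex{1,1} = 0
G(7) = mex{0,0} = 1
G(8) = mex{1,1} = 0
G(9) = mex{0,0} = 1
G(10) = mex{1,1} = 0
G(11) = mex{0,0} = 1
G(12) = mex{1,1} = 0
G(13) = mex{0,0} = 1
G(14) = mex{1,1} = 0
G(15) = mex{0,0} = 1
G(16) = mex{1,1} = 0
G(17) = mex{0,0} = 1
G(18) = mex{1,1} = 0
G(19) = mex{0,0} = 1
G(20) = mex{1,1} = 0
G(21) = mex{0,0} = 1
G(22) = mex{1,1} = 0
Pile A: G(20) = 0.
Pile B: G(22) = 0.
Combined Grundy value = 0 ⊕ 0 = 0.

0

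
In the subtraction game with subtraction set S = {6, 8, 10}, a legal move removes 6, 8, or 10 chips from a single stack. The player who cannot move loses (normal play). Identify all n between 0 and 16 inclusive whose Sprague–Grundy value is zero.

0, 1, 2, 3, 4, 5, 16

n :  0  1  2  3  4  5  6  7  8  9 10 11 12 13 14 15 16
G :  0  0  0  0  0  0  1  1  1  1  1  1  2  2  2  2  0
P-positions are exactly the n with G(n) = 0.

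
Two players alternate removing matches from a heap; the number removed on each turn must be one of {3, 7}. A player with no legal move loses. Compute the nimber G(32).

0

G(0) = 0
G(1) = mex{} = 0
G(2) = mex{} = 0
G(3) = mex{0} = 1
G(4) = mex{0} = 1
G(5) = mex{0} = 1
G(6) = mex{1} = 0
G(7) = mex{1,0} = 2
G(8) = mex{1,0} = 2
G(9) = mex{0,0} = 1
G(10) = mex{2,1} = 0
G(11) = mex{2,1} = 0
G(12) = mex{1,1} = 0
G(13) = mex{0,0} = 1
G(14) = mex{0,2} = 1
G(15) = mex{0,2} = 1
G(16) = mex{1,1} = 0
G(17) = mex{1,0} = 2
G(18) = mex{1,0} = 2
G(19) = mex{0,0} = 1
G(20) = mex{2,1} = 0
G(21) = mex{2,1} = 0
G(22) = mex{1,1} = 0
G(23) = mex{0,0} = 1
G(24) = mex{0,2} = 1
G(25) = mex{0,2} = 1
G(26) = mex{1,1} = 0
G(27) = mex{1,0} = 2
G(28) = mex{1,0} = 2
G(29) = mex{0,0} = 1
G(30) = mex{2,1} = 0
G(31) = mex{2,1} = 0
G(32) = mex{1,1} = 0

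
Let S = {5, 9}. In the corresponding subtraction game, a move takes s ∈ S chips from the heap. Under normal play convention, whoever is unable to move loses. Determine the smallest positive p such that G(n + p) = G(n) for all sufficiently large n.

14

n :  0  1  2  3  4  5  6  7  8  9 10 11 12 13 14 15 16 17 18 19 20 21 22 23 24 25 26 27 28 29
G :  0  0  0  0  0  1  1  1  1  1  2  2  2  2  0  0  0  0  0  1  1  1  1  1  2  2  2  2  0  0
G(n+14) = G(n) holds for n = 0,…,8 (a full window of length max(S) = 9), so the sequence is purely periodic with period 14.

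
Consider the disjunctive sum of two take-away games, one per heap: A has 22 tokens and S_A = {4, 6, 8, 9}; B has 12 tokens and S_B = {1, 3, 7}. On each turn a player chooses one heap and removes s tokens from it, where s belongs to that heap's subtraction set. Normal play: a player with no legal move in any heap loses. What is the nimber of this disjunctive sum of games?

2

Heap A, S = {4, 6, 8, 9}:
G(0) = 0
G(1) = mex{} = 0
G(2) = mex{} = 0
G(3) = mex{} = 0
G(4) = mex{0} = 1
G(5) = mex{0} = 1
G(6) = mex{0,0} = 1
G(7) = mex{0,0} = 1
G(8) = mex{1,0,0} = 2
G(9) = mex{1,0,0,0} = 2
G(10) = mex{1,1,0,0} = 2
G(11) = mex{1,1,0,0} = 2
G(12) = mex{2,1,1,0} = 3
G(13) = mex{2,1,1,1} = 0
G(14) = mex{2,2,1,1} = 0
G(15) = mex{2,2,1,1} = 0
G(16) = mex{3,2,2,1} = 0
G(17) = mex{0,2,2,2} = 1
G(18) = mex{0,3,2,2} = 1
G(19) = mex{0,0,2,2} = 1
G(20) = mex{0,0,3,2} = 1
G(21) = mex{1,0,0,3} = 2
G(22) = mex{1,0,0,0} = 2
G_A(22) = 2.
Heap B, S = {1, 3, 7}:
n :  0  1  2  3  4  5  6  7  8  9 10 11 12
G :  0  1  0  1  0  1  0  1  0  1  0  1  0
G_B(12) = 0.
Combined Grundy value = 2 ⊕ 0 = 2.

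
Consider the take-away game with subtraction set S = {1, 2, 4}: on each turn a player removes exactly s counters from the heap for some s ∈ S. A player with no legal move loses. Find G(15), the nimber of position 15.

0

n :  0  1  2  3  4  5  6  7  8  9 10 11 12 13 14 15
G :  0  1  2  0  1  2  0  1  2  0  1  2  0  1  2  0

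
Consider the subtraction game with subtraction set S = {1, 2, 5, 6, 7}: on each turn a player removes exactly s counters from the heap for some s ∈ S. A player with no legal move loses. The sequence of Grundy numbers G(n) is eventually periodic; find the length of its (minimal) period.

n :  0  1  2  3  4  5  6  7  8  9 10 11 12 13 14 15 16 17 18 19 20 21 22 23
G :  0  1  2  0  1  2  3  4  5  3  4  0  1  2  0  1  2  3  4  5  3  4  0  1
G(n+11) = G(n) holds for n = 0,…,6 (a full window of length max(S) = 7), so the sequence is purely periodic with period 11.

11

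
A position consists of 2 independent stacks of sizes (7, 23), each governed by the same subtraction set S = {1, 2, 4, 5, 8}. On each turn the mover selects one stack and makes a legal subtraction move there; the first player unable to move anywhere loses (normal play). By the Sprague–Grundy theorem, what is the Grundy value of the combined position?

3

All stacks use S = {1, 2, 4, 5, 8}:
n :  0  1  2  3  4  5  6  7  8  9 10 11 12 13 14 15 16 17 18 19 20 21 22 23
G :  0  1  2  0  1  2  0  1  2  0  1  2  0  1  2  0  1  2  0  1  2  0  1  2
Stack A: G(7) = 1.
Stack B: G(23) = 2.
Combined Grundy value = 1 ⊕ 2 = 3.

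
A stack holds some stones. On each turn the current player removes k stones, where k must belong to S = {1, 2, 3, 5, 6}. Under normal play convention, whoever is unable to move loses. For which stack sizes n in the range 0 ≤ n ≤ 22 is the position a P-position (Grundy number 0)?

n :  0  1  2  3  4  5  6  7  8  9 10 11 12 13 14 15 16 17 18 19 20 21 22
G :  0  1  2  3  0  1  2  3  0  1  2  3  0  1  2  3  0  1  2  3  0  1  2
P-positions are exactly the n with G(n) = 0.

0, 4, 8, 12, 16, 20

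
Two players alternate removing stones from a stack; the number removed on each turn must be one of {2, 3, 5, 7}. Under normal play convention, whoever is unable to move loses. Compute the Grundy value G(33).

G(0) = 0
G(1) = mex{} = 0
G(2) = mex{0} = 1
G(3) = mex{0,0} = 1
G(4) = mex{1,0} = 2
G(5) = mex{1,1,0} = 2
G(6) = mex{2,1,0} = 3
G(7) = mex{2,2,1,0} = 3
G(8) = mex{3,2,1,0} = 4
G(9) = mex{3,3,2,1} = 0
G(10) = mex{4,3,2,1} = 0
G(11) = mex{0,4,3,2} = 1
G(12) = mex{0,0,3,2} = 1
G(13) = mex{1,0,4,3} = 2
G(14) = mex{1,1,0,3} = 2
G(15) = mex{2,1,0,4} = 3
G(16) = mex{2,2,1,0} = 3
G(17) = mex{3,2,1,0} = 4
G(18) = mex{3,3,2,1} = 0
G(19) = mex{4,3,2,1} = 0
G(20) = mex{0,4,3,2} = 1
G(21) = mex{0,0,3,2} = 1
G(22) = mex{1,0,4,3} = 2
G(23) = mex{1,1,0,3} = 2
G(24) = mex{2,1,0,4} = 3
G(25) = mex{2,2,1,0} = 3
G(26) = mex{3,2,1,0} = 4
G(27) = mex{3,3,2,1} = 0
G(28) = mex{4,3,2,1} = 0
G(29) = mex{0,4,3,2} = 1
G(30) = mex{0,0,3,2} = 1
G(31) = mex{1,0,4,3} = 2
G(32) = mex{1,1,0,3} = 2
G(33) = mex{2,1,0,4} = 3

3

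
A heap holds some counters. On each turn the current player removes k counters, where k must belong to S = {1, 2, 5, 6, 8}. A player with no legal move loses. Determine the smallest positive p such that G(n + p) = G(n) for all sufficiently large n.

7

G(0) = 0
G(1) = mex{0} = 1
G(2) = mex{1,0} = 2
G(3) = mex{2,1} = 0
G(4) = mex{0,2} = 1
G(5) = mex{1,0,0} = 2
G(6) = mex{2,1,1,0} = 3
G(7) = mex{3,2,2,1} = 0
G(8) = mex{0,3,0,2,0} = 1
G(9) = mex{1,0,1,0,1} = 2
G(10) = mex{2,1,2,1,2} = 0
G(11) = mex{0,2,3,2,0} = 1
G(12) = mex{1,0,0,3,1} = 2
G(13) = mex{2,1,1,0,2} = 3
G(14) = mex{3,2,2,1,3} = 0
G(15) = mex{0,3,0,2,0} = 1
G(16) = mex{1,0,1,0,1} = 2
G(n+7) = G(n) holds for n = 0,…,7 (a full window of length max(S) = 8), so the sequence is purely periodic with period 7.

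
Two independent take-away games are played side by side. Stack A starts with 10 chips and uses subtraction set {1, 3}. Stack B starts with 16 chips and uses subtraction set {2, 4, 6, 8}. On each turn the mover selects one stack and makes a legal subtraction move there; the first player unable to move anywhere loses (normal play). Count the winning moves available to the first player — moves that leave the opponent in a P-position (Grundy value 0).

1

Stack A, S = {1, 3}:
n :  0  1  2  3  4  5  6  7  8  9 10
G :  0  1  0  1  0  1  0  1  0  1  0
G_A(10) = 0.
Stack B, S = {2, 4, 6, 8}:
G(0) = 0
G(1) = mex{} = 0
G(2) = mex{0} = 1
G(3) = mex{0} = 1
G(4) = mex{1,0} = 2
G(5) = mex{1,0} = 2
G(6) = mex{2,1,0} = 3
G(7) = mex{2,1,0} = 3
G(8) = mex{3,2,1,0} = 4
G(9) = mex{3,2,1,0} = 4
G(10) = mex{4,3,2,1} = 0
G(11) = mex{4,3,2,1} = 0
G(12) = mex{0,4,3,2} = 1
G(13) = mex{0,4,3,2} = 1
G(14) = mex{1,0,4,3} = 2
G(15) = mex{1,0,4,3} = 2
G(16) = mex{2,1,0,4} = 3
G_B(16) = 3.
Combined Grundy value = 0 ⊕ 3 = 3.
A winning move leaves total XOR = 0, i.e. changes one component's Grundy value g to g ⊕ X where X is the current total.
Stack A: need g' = 0⊕3 = 3. Options: 10−1→G=1, 10−3→G=1. Hits: 0.
Stack B: need g' = 3⊕3 = 0. Options: 16−2→G=2, 16−4→G=1, 16−6→G=0, 16−8→G=4. Hits: 1.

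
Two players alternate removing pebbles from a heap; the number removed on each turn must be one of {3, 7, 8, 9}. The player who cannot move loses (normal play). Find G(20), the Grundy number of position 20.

1

G(0) = 0
G(1) = mex{} = 0
G(2) = mex{} = 0
G(3) = mex{0} = 1
G(4) = mex{0} = 1
G(5) = mex{0} = 1
G(6) = mex{1} = 0
G(7) = mex{1,0} = 2
G(8) = mex{1,0,0} = 2
G(9) = mex{0,0,0,0} = 1
G(10) = mex{2,1,0,0} = 3
G(11) = mex{2,1,1,0} = 3
G(12) = mex{1,1,1,1} = 0
G(13) = mex{3,0,1,1} = 2
G(14) = mex{3,2,0,1} = 4
G(15) = mex{0,2,2,0} = 1
G(16) = mex{2,1,2,2} = 0
G(17) = mex{4,3,1,2} = 0
G(18) = mex{1,3,3,1} = 0
G(19) = mex{0,0,3,3} = 1
G(20) = mex{0,2,0,3} = 1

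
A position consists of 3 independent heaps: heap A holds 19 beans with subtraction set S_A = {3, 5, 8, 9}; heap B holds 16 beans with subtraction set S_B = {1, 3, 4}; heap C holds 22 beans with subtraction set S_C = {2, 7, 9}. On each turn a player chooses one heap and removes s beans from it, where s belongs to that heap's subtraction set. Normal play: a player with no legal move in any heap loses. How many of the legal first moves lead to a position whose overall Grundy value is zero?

3

Heap A, S = {3, 5, 8, 9}:
n :  0  1  2  3  4  5  6  7  8  9 10 11 12 13 14 15 16 17 18 19
G :  0  0  0  1  1  1  2  2  2  3  3  3  0  0  0  1  1  1  2  2
G_A(19) = 2.
Heap B, S = {1, 3, 4}:
n :  0  1  2  3  4  5  6  7  8  9 10 11 12 13 14 15 16
G :  0  1  0  1  2  3  2  0  1  0  1  2  3  2  0  1  0
G_B(16) = 0.
Heap C, S = {2, 7, 9}:
n :  0  1  2  3  4  5  6  7  8  9 10 11 12 13 14 15 16 17 18 19 20 21 22
G :  0  0  1  1  0  0  1  1  2  2  3  3  2  2  3  0  0  1  1  0  0  1  1
G_C(22) = 1.
Combined Grundy value = 2 ⊕ 0 ⊕ 1 = 3.
A winning move leaves total XOR = 0, i.e. changes one component's Grundy value g to g ⊕ X where X is the current total.
Heap A: need g' = 2⊕3 = 1. Options: 19−3→G=1, 19−5→G=0, 19−8→G=3, 19−9→G=3. Hits: 1.
Heap B: need g' = 0⊕3 = 3. Options: 16−1→G=1, 16−3→G=2, 16−4→G=3. Hits: 1.
Heap C: need g' = 1⊕3 = 2. Options: 22−2→G=0, 22−7→G=0, 22−9→G=2. Hits: 1.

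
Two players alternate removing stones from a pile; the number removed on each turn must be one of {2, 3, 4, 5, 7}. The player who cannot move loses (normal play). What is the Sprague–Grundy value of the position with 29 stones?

G(0) = 0
G(1) = mex{} = 0
G(2) = mex{0} = 1
G(3) = mex{0,0} = 1
G(4) = mex{1,0,0} = 2
G(5) = mex{1,1,0,0} = 2
G(6) = mex{2,1,1,0} = 3
G(7) = mex{2,2,1,1,0} = 3
G(8) = mex{3,2,2,1,0} = 4
G(9) = mex{3,3,2,2,1} = 0
G(10) = mex{4,3,3,2,1} = 0
G(11) = mex{0,4,3,3,2} = 1
G(12) = mex{0,0,4,3,2} = 1
G(13) = mex{1,0,0,4,3} = 2
G(14) = mex{1,1,0,0,3} = 2
G(15) = mex{2,1,1,0,4} = 3
G(16) = mex{2,2,1,1,0} = 3
G(17) = mex{3,2,2,1,0} = 4
G(18) = mex{3,3,2,2,1} = 0
G(19) = mex{4,3,3,2,1} = 0
G(20) = mex{0,4,3,3,2} = 1
G(21) = mex{0,0,4,3,2} = 1
G(22) = mex{1,0,0,4,3} = 2
G(23) = mex{1,1,0,0,3} = 2
G(24) = mex{2,1,1,0,4} = 3
G(25) = mex{2,2,1,1,0} = 3
G(26) = mex{3,2,2,1,0} = 4
G(27) = mex{3,3,2,2,1} = 0
G(28) = mex{4,3,3,2,1} = 0
G(29) = mex{0,4,3,3,2} = 1

1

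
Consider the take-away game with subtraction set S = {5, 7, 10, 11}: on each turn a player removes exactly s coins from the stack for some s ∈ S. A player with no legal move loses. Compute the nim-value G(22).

1

G(0) = 0
G(1) = mex{} = 0
G(2) = mex{} = 0
G(3) = mex{} = 0
G(4) = mex{} = 0
G(5) = mex{0} = 1
G(6) = mex{0} = 1
G(7) = mex{0,0} = 1
G(8) = mex{0,0} = 1
G(9) = mex{0,0} = 1
G(10) = mex{1,0,0} = 2
G(11) = mex{1,0,0,0} = 2
G(12) = mex{1,1,0,0} = 2
G(13) = mex{1,1,0,0} = 2
G(14) = mex{1,1,0,0} = 2
G(15) = mex{2,1,1,0} = 3
G(16) = mex{2,1,1,1} = 0
G(17) = mex{2,2,1,1} = 0
G(18) = mex{2,2,1,1} = 0
G(19) = mex{2,2,1,1} = 0
G(20) = mex{3,2,2,1} = 0
G(21) = mex{0,2,2,2} = 1
G(22) = mex{0,3,2,2} = 1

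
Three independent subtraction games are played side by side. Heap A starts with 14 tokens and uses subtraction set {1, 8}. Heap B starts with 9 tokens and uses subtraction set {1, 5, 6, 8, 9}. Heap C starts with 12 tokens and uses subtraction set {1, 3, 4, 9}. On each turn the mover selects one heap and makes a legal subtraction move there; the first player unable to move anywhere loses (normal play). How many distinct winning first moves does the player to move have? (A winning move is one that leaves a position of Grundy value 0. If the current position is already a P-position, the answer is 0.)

Heap A, S = {1, 8}:
n :  0  1  2  3  4  5  6  7  8  9 10 11 12 13 14
G :  0  1  0  1  0  1  0  1  2  0  1  0  1  0  1
G_A(14) = 1.
Heap B, S = {1, 5, 6, 8, 9}:
G(0) = 0
G(1) = mex{0} = 1
G(2) = mex{1} = 0
G(3) = mex{0} = 1
G(4) = mex{1} = 0
G(5) = mex{0,0} = 1
G(6) = mex{1,1,0} = 2
G(7) = mex{2,0,1} = 3
G(8) = mex{3,1,0,0} = 2
G(9) = mex{2,0,1,1,0} = 3
G_B(9) = 3.
Heap C, S = {1, 3, 4, 9}:
G(0) = 0
G(1) = mex{0} = 1
G(2) = mex{1} = 0
G(3) = mex{0,0} = 1
G(4) = mex{1,1,0} = 2
G(5) = mex{2,0,1} = 3
G(6) = mex{3,1,0} = 2
G(7) = mex{2,2,1} = 0
G(8) = mex{0,3,2} = 1
G(9) = mex{1,2,3,0} = 4
G(10) = mex{4,0,2,1} = 3
G(11) = mex{3,1,0,0} = 2
G(12) = mex{2,4,1,1} = 0
G_C(12) = 0.
Combined Grundy value = 1 ⊕ 3 ⊕ 0 = 2.
A winning move leaves total XOR = 0, i.e. changes one component's Grundy value g to g ⊕ X where X is the current total.
Heap A: need g' = 1⊕2 = 3. Options: 14−1→G=0, 14−8→G=0. Hits: 0.
Heap B: need g' = 3⊕2 = 1. Options: 9−1→G=2, 9−5→G=0, 9−6→G=1, 9−8→G=1, 9−9→G=0. Hits: 2.
Heap C: need g' = 0⊕2 = 2. Options: 12−1→G=2, 12−3→G=4, 12−4→G=1, 12−9→G=1. Hits: 1.

3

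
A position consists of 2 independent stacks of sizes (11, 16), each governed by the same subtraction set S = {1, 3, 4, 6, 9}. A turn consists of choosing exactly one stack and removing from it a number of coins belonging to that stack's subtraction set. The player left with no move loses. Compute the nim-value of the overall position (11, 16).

0

All stacks use S = {1, 3, 4, 6, 9}:
n :  0  1  2  3  4  5  6  7  8  9 10 11 12 13 14 15 16
G :  0  1  0  1  2  3  2  0  1  4  3  2  0  1  0  1  2
Stack A: G(11) = 2.
Stack B: G(16) = 2.
Combined Grundy value = 2 ⊕ 2 = 0.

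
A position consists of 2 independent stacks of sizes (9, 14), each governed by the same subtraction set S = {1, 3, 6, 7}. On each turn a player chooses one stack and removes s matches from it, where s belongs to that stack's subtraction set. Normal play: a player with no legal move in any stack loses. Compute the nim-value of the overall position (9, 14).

All stacks use S = {1, 3, 6, 7}:
G(0) = 0
G(1) = mex{0} = 1
G(2) = mex{1} = 0
G(3) = mex{0,0} = 1
G(4) = mex{1,1} = 0
G(5) = mex{0,0} = 1
G(6) = mex{1,1,0} = 2
G(7) = mex{2,0,1,0} = 3
G(8) = mex{3,1,0,1} = 2
G(9) = mex{2,2,1,0} = 3
G(10) = mex{3,3,0,1} = 2
G(11) = mex{2,2,1,0} = 3
G(12) = mex{3,3,2,1} = 0
G(13) = mex{0,2,3,2} = 1
G(14) = mex{1,3,2,3} = 0
Stack A: G(9) = 3.
Stack B: G(14) = 0.
Combined Grundy value = 3 ⊕ 0 = 3.

3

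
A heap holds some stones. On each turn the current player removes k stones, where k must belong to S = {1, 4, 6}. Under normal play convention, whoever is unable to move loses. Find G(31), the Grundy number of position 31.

n :  0  1  2  3  4  5  6  7  8  9 10 11 12 13 14 15 16 17 18 19 20 21 22 23 24 25 26 27 28 29 30 31
G :  0  1  0  1  2  0  1  0  1  2  0  1  0  1  2  0  1  0  1  2  0  1  0  1  2  0  1  0  1  2  0  1

1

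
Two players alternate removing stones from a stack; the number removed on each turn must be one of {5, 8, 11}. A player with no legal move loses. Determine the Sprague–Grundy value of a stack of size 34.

0

G(0) = 0
G(1) = mex{} = 0
G(2) = mex{} = 0
G(3) = mex{} = 0
G(4) = mex{} = 0
G(5) = mex{0} = 1
G(6) = mex{0} = 1
G(7) = mex{0} = 1
G(8) = mex{0,0} = 1
G(9) = mex{0,0} = 1
G(10) = mex{1,0} = 2
G(11) = mex{1,0,0} = 2
G(12) = mex{1,0,0} = 2
G(13) = mex{1,1,0} = 2
G(14) = mex{1,1,0} = 2
G(15) = mex{2,1,0} = 3
G(16) = mex{2,1,1} = 0
G(17) = mex{2,1,1} = 0
G(18) = mex{2,2,1} = 0
G(19) = mex{2,2,1} = 0
G(20) = mex{3,2,1} = 0
G(21) = mex{0,2,2} = 1
G(22) = mex{0,2,2} = 1
G(23) = mex{0,3,2} = 1
G(24) = mex{0,0,2} = 1
G(25) = mex{0,0,2} = 1
G(26) = mex{1,0,3} = 2
G(27) = mex{1,0,0} = 2
G(28) = mex{1,0,0} = 2
G(29) = mex{1,1,0} = 2
G(30) = mex{1,1,0} = 2
G(31) = mex{2,1,0} = 3
G(32) = mex{2,1,1} = 0
G(33) = mex{2,1,1} = 0
G(34) = mex{2,2,1} = 0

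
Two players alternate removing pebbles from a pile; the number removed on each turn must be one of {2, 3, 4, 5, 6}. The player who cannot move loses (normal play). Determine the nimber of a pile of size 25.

0

G(0) = 0
G(1) = mex{} = 0
G(2) = mex{0} = 1
G(3) = mex{0,0} = 1
G(4) = mex{1,0,0} = 2
G(5) = mex{1,1,0,0} = 2
G(6) = mex{2,1,1,0,0} = 3
G(7) = mex{2,2,1,1,0} = 3
G(8) = mex{3,2,2,1,1} = 0
G(9) = mex{3,3,2,2,1} = 0
G(10) = mex{0,3,3,2,2} = 1
G(11) = mex{0,0,3,3,2} = 1
G(12) = mex{1,0,0,3,3} = 2
G(13) = mex{1,1,0,0,3} = 2
G(14) = mex{2,1,1,0,0} = 3
G(15) = mex{2,2,1,1,0} = 3
G(16) = mex{3,2,2,1,1} = 0
G(17) = mex{3,3,2,2,1} = 0
G(18) = mex{0,3,3,2,2} = 1
G(19) = mex{0,0,3,3,2} = 1
G(20) = mex{1,0,0,3,3} = 2
G(21) = mex{1,1,0,0,3} = 2
G(22) = mex{2,1,1,0,0} = 3
G(23) = mex{2,2,1,1,0} = 3
G(24) = mex{3,2,2,1,1} = 0
G(25) = mex{3,3,2,2,1} = 0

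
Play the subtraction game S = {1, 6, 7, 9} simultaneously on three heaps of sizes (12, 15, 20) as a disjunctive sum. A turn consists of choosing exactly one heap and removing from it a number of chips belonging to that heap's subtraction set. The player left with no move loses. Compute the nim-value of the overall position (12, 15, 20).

3

All heaps use S = {1, 6, 7, 9}:
n :  0  1  2  3  4  5  6  7  8  9 10 11 12 13 14 15 16 17 18 19 20
G :  0  1  0  1  0  1  2  3  2  3  2  3  0  1  0  1  0  1  2  3  2
Heap A: G(12) = 0.
Heap B: G(15) = 1.
Heap C: G(20) = 2.
Combined Grundy value = 0 ⊕ 1 ⊕ 2 = 3.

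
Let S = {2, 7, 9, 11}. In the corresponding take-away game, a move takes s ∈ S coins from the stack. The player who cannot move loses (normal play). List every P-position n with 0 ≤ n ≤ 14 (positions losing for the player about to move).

G(0) = 0
G(1) = mex{} = 0
G(2) = mex{0} = 1
G(3) = mex{0} = 1
G(4) = mex{1} = 0
G(5) = mex{1} = 0
G(6) = mex{0} = 1
G(7) = mex{0,0} = 1
G(8) = mex{1,0} = 2
G(9) = mex{1,1,0} = 2
G(10) = mex{2,1,0} = 3
G(11) = mex{2,0,1,0} = 3
G(12) = mex{3,0,1,0} = 2
G(13) = mex{3,1,0,1} = 2
G(14) = mex{2,1,0,1} = 3
P-positions are exactly the n with G(n) = 0.

0, 1, 4, 5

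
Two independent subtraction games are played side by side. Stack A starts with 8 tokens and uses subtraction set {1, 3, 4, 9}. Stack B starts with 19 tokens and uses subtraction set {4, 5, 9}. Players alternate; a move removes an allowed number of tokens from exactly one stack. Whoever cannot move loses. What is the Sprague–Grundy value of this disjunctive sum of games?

0

Stack A, S = {1, 3, 4, 9}:
n : 0 1 2 3 4 5 6 7 8
G : 0 1 0 1 2 3 2 0 1
G_A(8) = 1.
Stack B, S = {4, 5, 9}:
n :  0  1  2  3  4  5  6  7  8  9 10 11 12 13 14 15 16 17 18 19
G :  0  0  0  0  1  1  1  1  2  2  2  2  3  0  0  0  0  1  1  1
G_B(19) = 1.
Combined Grundy value = 1 ⊕ 1 = 0.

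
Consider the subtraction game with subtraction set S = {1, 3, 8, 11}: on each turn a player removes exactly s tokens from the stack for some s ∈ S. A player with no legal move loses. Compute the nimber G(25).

3

G(0) = 0
G(1) = mex{0} = 1
G(2) = mex{1} = 0
G(3) = mex{0,0} = 1
G(4) = mex{1,1} = 0
G(5) = mex{0,0} = 1
G(6) = mex{1,1} = 0
G(7) = mex{0,0} = 1
G(8) = mex{1,1,0} = 2
G(9) = mex{2,0,1} = 3
G(10) = mex{3,1,0} = 2
G(11) = mex{2,2,1,0} = 3
G(12) = mex{3,3,0,1} = 2
G(13) = mex{2,2,1,0} = 3
G(14) = mex{3,3,0,1} = 2
G(15) = mex{2,2,1,0} = 3
G(16) = mex{3,3,2,1} = 0
G(17) = mex{0,2,3,0} = 1
G(18) = mex{1,3,2,1} = 0
G(19) = mex{0,0,3,2} = 1
G(20) = mex{1,1,2,3} = 0
G(21) = mex{0,0,3,2} = 1
G(22) = mex{1,1,2,3} = 0
G(23) = mex{0,0,3,2} = 1
G(24) = mex{1,1,0,3} = 2
G(25) = mex{2,0,1,2} = 3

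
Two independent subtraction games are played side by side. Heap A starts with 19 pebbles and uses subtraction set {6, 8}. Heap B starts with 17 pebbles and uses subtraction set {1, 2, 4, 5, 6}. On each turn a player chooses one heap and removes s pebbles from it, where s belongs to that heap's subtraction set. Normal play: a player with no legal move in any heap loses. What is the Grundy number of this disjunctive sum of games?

Heap A, S = {6, 8}:
G(0) = 0
G(1) = mex{} = 0
G(2) = mex{} = 0
G(3) = mex{} = 0
G(4) = mex{} = 0
G(5) = mex{} = 0
G(6) = mex{0} = 1
G(7) = mex{0} = 1
G(8) = mex{0,0} = 1
G(9) = mex{0,0} = 1
G(10) = mex{0,0} = 1
G(11) = mex{0,0} = 1
G(12) = mex{1,0} = 2
G(13) = mex{1,0} = 2
G(14) = mex{1,1} = 0
G(15) = mex{1,1} = 0
G(16) = mex{1,1} = 0
G(17) = mex{1,1} = 0
G(18) = mex{2,1} = 0
G(19) = mex{2,1} = 0
G_A(19) = 0.
Heap B, S = {1, 2, 4, 5, 6}:
n :  0  1  2  3  4  5  6  7  8  9 10 11 12 13 14 15 16 17
G :  0  1  2  0  1  2  3  4  5  3  0  1  2  0  1  2  3  4
G_B(17) = 4.
Combined Grundy value = 0 ⊕ 4 = 4.

4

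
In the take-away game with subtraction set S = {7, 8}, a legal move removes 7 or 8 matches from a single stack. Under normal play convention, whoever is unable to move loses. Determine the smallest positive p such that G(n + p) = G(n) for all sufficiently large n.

G(0) = 0
G(1) = mex{} = 0
G(2) = mex{} = 0
G(3) = mex{} = 0
G(4) = mex{} = 0
G(5) = mex{} = 0
G(6) = mex{} = 0
G(7) = mex{0} = 1
G(8) = mex{0,0} = 1
G(9) = mex{0,0} = 1
G(10) = mex{0,0} = 1
G(11) = mex{0,0} = 1
G(12) = mex{0,0} = 1
G(13) = mex{0,0} = 1
G(14) = mex{1,0} = 2
G(15) = mex{1,1} = 0
G(16) = mex{1,1} = 0
G(17) = mex{1,1} = 0
G(18) = mex{1,1} = 0
G(19) = mex{1,1} = 0
G(20) = mex{1,1} = 0
G(21) = mex{2,1} = 0
G(22) = mex{0,2} = 1
G(23) = mex{0,0} = 1
G(24) = mex{0,0} = 1
G(25) = mex{0,0} = 1
G(26) = mex{0,0} = 1
G(27) = mex{0,0} = 1
G(28) = mex{0,0} = 1
G(29) = mex{1,0} = 2
G(30) = mex{1,1} = 0
G(31) = mex{1,1} = 0
G(n+15) = G(n) holds for n = 0,…,7 (a full window of length max(S) = 8), so the sequence is purely periodic with period 15.

15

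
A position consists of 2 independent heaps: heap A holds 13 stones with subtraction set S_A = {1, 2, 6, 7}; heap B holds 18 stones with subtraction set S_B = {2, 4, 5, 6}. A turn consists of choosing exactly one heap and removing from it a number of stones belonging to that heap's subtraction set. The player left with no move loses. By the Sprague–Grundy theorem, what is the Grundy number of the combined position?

3

Heap A, S = {1, 2, 6, 7}:
G(0) = 0
G(1) = mex{0} = 1
G(2) = mex{1,0} = 2
G(3) = mex{2,1} = 0
G(4) = mex{0,2} = 1
G(5) = mex{1,0} = 2
G(6) = mex{2,1,0} = 3
G(7) = mex{3,2,1,0} = 4
G(8) = mex{4,3,2,1} = 0
G(9) = mex{0,4,0,2} = 1
G(10) = mex{1,0,1,0} = 2
G(11) = mex{2,1,2,1} = 0
G(12) = mex{0,2,3,2} = 1
G(13) = mex{1,0,4,3} = 2
G_A(13) = 2.
Heap B, S = {2, 4, 5, 6}:
G(0) = 0
G(1) = mex{} = 0
G(2) = mex{0} = 1
G(3) = mex{0} = 1
G(4) = mex{1,0} = 2
G(5) = mex{1,0,0} = 2
G(6) = mex{2,1,0,0} = 3
G(7) = mex{2,1,1,0} = 3
G(8) = mex{3,2,1,1} = 0
G(9) = mex{3,2,2,1} = 0
G(10) = mex{0,3,2,2} = 1
G(11) = mex{0,3,3,2} = 1
G(12) = mex{1,0,3,3} = 2
G(13) = mex{1,0,0,3} = 2
G(14) = mex{2,1,0,0} = 3
G(15) = mex{2,1,1,0} = 3
G(16) = mex{3,2,1,1} = 0
G(17) = mex{3,2,2,1} = 0
G(18) = mex{0,3,2,2} = 1
G_B(18) = 1.
Combined Grundy value = 2 ⊕ 1 = 3.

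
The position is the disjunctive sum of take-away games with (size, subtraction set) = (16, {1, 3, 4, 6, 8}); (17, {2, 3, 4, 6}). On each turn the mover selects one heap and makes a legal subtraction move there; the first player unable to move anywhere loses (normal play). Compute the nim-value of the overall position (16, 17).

Heap A, S = {1, 3, 4, 6, 8}:
n :  0  1  2  3  4  5  6  7  8  9 10 11 12 13 14 15 16
G :  0  1  0  1  2  3  2  0  1  0  1  2  3  2  0  1  0
G_A(16) = 0.
Heap B, S = {2, 3, 4, 6}:
G(0) = 0
G(1) = mex{} = 0
G(2) = mex{0} = 1
G(3) = mex{0,0} = 1
G(4) = mex{1,0,0} = 2
G(5) = mex{1,1,0} = 2
G(6) = mex{2,1,1,0} = 3
G(7) = mex{2,2,1,0} = 3
G(8) = mex{3,2,2,1} = 0
G(9) = mex{3,3,2,1} = 0
G(10) = mex{0,3,3,2} = 1
G(11) = mex{0,0,3,2} = 1
G(12) = mex{1,0,0,3} = 2
G(13) = mex{1,1,0,3} = 2
G(14) = mex{2,1,1,0} = 3
G(15) = mex{2,2,1,0} = 3
G(16) = mex{3,2,2,1} = 0
G(17) = mex{3,3,2,1} = 0
G_B(17) = 0.
Combined Grundy value = 0 ⊕ 0 = 0.

0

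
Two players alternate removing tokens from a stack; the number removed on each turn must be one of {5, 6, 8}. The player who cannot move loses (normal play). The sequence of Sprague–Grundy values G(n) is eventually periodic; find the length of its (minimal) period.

13

n :  0  1  2  3  4  5  6  7  8  9 10 11 12 13 14 15 16 17 18 19 20 21 22 23 24 25 26 27
G :  0  0  0  0  0  1  1  1  1  1  2  2  2  0  0  0  0  0  1  1  1  1  1  2  2  2  0  0
G(n+13) = G(n) holds for n = 0,…,7 (a full window of length max(S) = 8), so the sequence is purely periodic with period 13.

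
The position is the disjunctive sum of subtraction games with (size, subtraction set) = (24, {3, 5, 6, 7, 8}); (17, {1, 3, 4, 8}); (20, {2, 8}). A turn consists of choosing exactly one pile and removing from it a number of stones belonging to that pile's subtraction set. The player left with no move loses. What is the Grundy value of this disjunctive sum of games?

Pile A, S = {3, 5, 6, 7, 8}:
n :  0  1  2  3  4  5  6  7  8  9 10 11 12 13 14 15 16 17 18 19 20 21 22 23 24
G :  0  0  0  1  1  1  2  2  2  3  3  0  0  0  1  1  1  2  2  2  3  3  0  0  0
G_A(24) = 0.
Pile B, S = {1, 3, 4, 8}:
n :  0  1  2  3  4  5  6  7  8  9 10 11 12 13 14 15 16 17
G :  0  1  0  1  2  3  2  0  1  0  1  2  3  2  0  1  0  1
G_B(17) = 1.
Pile C, S = {2, 8}:
G(0) = 0
G(1) = mex{} = 0
G(2) = mex{0} = 1
G(3) = mex{0} = 1
G(4) = mex{1} = 0
G(5) = mex{1} = 0
G(6) = mex{0} = 1
G(7) = mex{0} = 1
G(8) = mex{1,0} = 2
G(9) = mex{1,0} = 2
G(10) = mex{2,1} = 0
G(11) = mex{2,1} = 0
G(12) = mex{0,0} = 1
G(13) = mex{0,0} = 1
G(14) = mex{1,1} = 0
G(15) = mex{1,1} = 0
G(16) = mex{0,2} = 1
G(17) = mex{0,2} = 1
G(18) = mex{1,0} = 2
G(19) = mex{1,0} = 2
G(20) = mex{2,1} = 0
G_C(20) = 0.
Combined Grundy value = 0 ⊕ 1 ⊕ 0 = 1.

1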